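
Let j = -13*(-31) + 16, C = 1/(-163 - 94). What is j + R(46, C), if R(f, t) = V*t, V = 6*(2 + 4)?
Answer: 107647/257 ≈ 418.86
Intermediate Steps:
V = 36 (V = 6*6 = 36)
C = -1/257 (C = 1/(-257) = -1/257 ≈ -0.0038911)
R(f, t) = 36*t
j = 419 (j = 403 + 16 = 419)
j + R(46, C) = 419 + 36*(-1/257) = 419 - 36/257 = 107647/257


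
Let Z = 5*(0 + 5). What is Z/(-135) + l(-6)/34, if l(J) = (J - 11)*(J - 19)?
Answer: 665/54 ≈ 12.315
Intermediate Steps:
Z = 25 (Z = 5*5 = 25)
l(J) = (-19 + J)*(-11 + J) (l(J) = (-11 + J)*(-19 + J) = (-19 + J)*(-11 + J))
Z/(-135) + l(-6)/34 = 25/(-135) + (209 + (-6)² - 30*(-6))/34 = 25*(-1/135) + (209 + 36 + 180)*(1/34) = -5/27 + 425*(1/34) = -5/27 + 25/2 = 665/54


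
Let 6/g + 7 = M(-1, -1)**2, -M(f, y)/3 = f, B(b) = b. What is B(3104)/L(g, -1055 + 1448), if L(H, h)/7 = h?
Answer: 3104/2751 ≈ 1.1283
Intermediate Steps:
M(f, y) = -3*f
g = 3 (g = 6/(-7 + (-3*(-1))**2) = 6/(-7 + 3**2) = 6/(-7 + 9) = 6/2 = 6*(1/2) = 3)
L(H, h) = 7*h
B(3104)/L(g, -1055 + 1448) = 3104/((7*(-1055 + 1448))) = 3104/((7*393)) = 3104/2751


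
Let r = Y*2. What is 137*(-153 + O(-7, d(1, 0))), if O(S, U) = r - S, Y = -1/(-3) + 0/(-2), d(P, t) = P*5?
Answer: -59732/3 ≈ -19911.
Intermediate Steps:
d(P, t) = 5*P
Y = ⅓ (Y = -1*(-⅓) + 0*(-½) = ⅓ + 0 = ⅓ ≈ 0.33333)
r = ⅔ (r = (⅓)*2 = ⅔ ≈ 0.66667)
O(S, U) = ⅔ - S
137*(-153 + O(-7, d(1, 0))) = 137*(-153 + (⅔ - 1*(-7))) = 137*(-153 + (⅔ + 7)) = 137*(-153 + 23/3) = 137*(-436/3) = -59732/3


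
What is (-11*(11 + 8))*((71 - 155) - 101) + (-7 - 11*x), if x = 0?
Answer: 38658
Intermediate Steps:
(-11*(11 + 8))*((71 - 155) - 101) + (-7 - 11*x) = (-11*(11 + 8))*((71 - 155) - 101) + (-7 - 11*0) = (-11*19)*(-84 - 101) + (-7 + 0) = -209*(-185) - 7 = 38665 - 7 = 38658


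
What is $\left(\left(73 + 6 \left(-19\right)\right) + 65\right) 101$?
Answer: $2424$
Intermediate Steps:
$\left(\left(73 + 6 \left(-19\right)\right) + 65\right) 101 = \left(\left(73 - 114\right) + 65\right) 101 = \left(-41 + 65\right) 101 = 24 \cdot 101 = 2424$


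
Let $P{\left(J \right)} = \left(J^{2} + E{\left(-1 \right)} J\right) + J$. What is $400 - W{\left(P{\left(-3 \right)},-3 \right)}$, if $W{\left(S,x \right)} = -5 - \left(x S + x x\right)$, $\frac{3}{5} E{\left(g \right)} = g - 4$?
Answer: $321$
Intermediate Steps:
$E{\left(g \right)} = - \frac{20}{3} + \frac{5 g}{3}$ ($E{\left(g \right)} = \frac{5 \left(g - 4\right)}{3} = \frac{5 \left(-4 + g\right)}{3} = - \frac{20}{3} + \frac{5 g}{3}$)
$P{\left(J \right)} = J^{2} - \frac{22 J}{3}$ ($P{\left(J \right)} = \left(J^{2} + \left(- \frac{20}{3} + \frac{5}{3} \left(-1\right)\right) J\right) + J = \left(J^{2} + \left(- \frac{20}{3} - \frac{5}{3}\right) J\right) + J = \left(J^{2} - \frac{25 J}{3}\right) + J = J^{2} - \frac{22 J}{3}$)
$W{\left(S,x \right)} = -5 - x^{2} - S x$ ($W{\left(S,x \right)} = -5 - \left(S x + x^{2}\right) = -5 - \left(x^{2} + S x\right) = -5 - x^{2} - S x$)
$400 - W{\left(P{\left(-3 \right)},-3 \right)} = 400 - \left(-5 - \left(-3\right)^{2} - \frac{1}{3} \left(-3\right) \left(-22 + 3 \left(-3\right)\right) \left(-3\right)\right) = 400 - \left(-5 - 9 - \frac{1}{3} \left(-3\right) \left(-22 - 9\right) \left(-3\right)\right) = 400 - \left(-5 - 9 - \frac{1}{3} \left(-3\right) \left(-31\right) \left(-3\right)\right) = 400 - \left(-5 - 9 - 31 \left(-3\right)\right) = 400 - \left(-5 - 9 + 93\right) = 400 - 79 = 321$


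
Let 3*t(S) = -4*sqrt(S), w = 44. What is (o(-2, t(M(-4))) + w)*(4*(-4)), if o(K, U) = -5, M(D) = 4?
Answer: -624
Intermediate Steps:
t(S) = -4*sqrt(S)/3 (t(S) = (-4*sqrt(S))/3 = -4*sqrt(S)/3)
(o(-2, t(M(-4))) + w)*(4*(-4)) = (-5 + 44)*(4*(-4)) = 39*(-16) = -624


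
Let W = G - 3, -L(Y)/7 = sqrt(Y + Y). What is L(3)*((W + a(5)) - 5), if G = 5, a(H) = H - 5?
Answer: 21*sqrt(6) ≈ 51.439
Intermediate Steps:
a(H) = -5 + H
L(Y) = -7*sqrt(2)*sqrt(Y) (L(Y) = -7*sqrt(Y + Y) = -7*sqrt(2)*sqrt(Y))
W = 2 (W = 5 - 3 = 2)
L(3)*((W + a(5)) - 5) = (-7*sqrt(2)*sqrt(3))*((2 + (-5 + 5)) - 5) = (-7*sqrt(6))*((2 + 0) - 5) = (-7*sqrt(6))*(2 - 5) = -7*sqrt(6)*(-3) = 21*sqrt(6)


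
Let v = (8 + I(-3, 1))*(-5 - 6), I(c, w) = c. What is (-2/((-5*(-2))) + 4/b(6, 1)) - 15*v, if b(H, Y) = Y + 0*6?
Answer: 4144/5 ≈ 828.80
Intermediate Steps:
b(H, Y) = Y (b(H, Y) = Y + 0 = Y)
v = -55 (v = (8 - 3)*(-5 - 6) = 5*(-11) = -55)
(-2/((-5*(-2))) + 4/b(6, 1)) - 15*v = (-2/((-5*(-2))) + 4/1) - 15*(-55) = (-2/10 + 4*1) + 825 = (-2*⅒ + 4) + 825 = (-⅕ + 4) + 825 = 19/5 + 825 = 4144/5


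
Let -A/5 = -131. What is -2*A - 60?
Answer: -1370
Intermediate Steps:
A = 655 (A = -5*(-131) = 655)
-2*A - 60 = -2*655 - 60 = -1310 - 60 = -1370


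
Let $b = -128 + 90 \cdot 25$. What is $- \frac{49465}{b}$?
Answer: $- \frac{49465}{2122} \approx -23.311$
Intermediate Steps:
$b = 2122$ ($b = -128 + 2250 = 2122$)
$- \frac{49465}{b} = - \frac{49465}{2122}$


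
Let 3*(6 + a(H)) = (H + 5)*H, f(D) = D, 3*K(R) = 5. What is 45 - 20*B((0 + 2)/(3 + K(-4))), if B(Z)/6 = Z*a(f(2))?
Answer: 795/7 ≈ 113.57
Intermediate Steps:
K(R) = 5/3 (K(R) = (⅓)*5 = 5/3)
a(H) = -6 + H*(5 + H)/3 (a(H) = -6 + ((H + 5)*H)/3 = -6 + ((5 + H)*H)/3 = -6 + (H*(5 + H))/3 = -6 + H*(5 + H)/3)
B(Z) = -8*Z (B(Z) = 6*(Z*(-6 + (⅓)*2² + (5/3)*2)) = 6*(Z*(-6 + (⅓)*4 + 10/3)) = 6*(Z*(-6 + 4/3 + 10/3)) = 6*(Z*(-4/3)) = 6*(-4*Z/3) = -8*Z)
45 - 20*B((0 + 2)/(3 + K(-4))) = 45 - (-160)*(0 + 2)/(3 + 5/3) = 45 - (-160)*2/(14/3) = 45 - (-160)*2*(3/14) = 45 - (-160)*3/7 = 45 - 20*(-24/7) = 45 + 480/7 = 795/7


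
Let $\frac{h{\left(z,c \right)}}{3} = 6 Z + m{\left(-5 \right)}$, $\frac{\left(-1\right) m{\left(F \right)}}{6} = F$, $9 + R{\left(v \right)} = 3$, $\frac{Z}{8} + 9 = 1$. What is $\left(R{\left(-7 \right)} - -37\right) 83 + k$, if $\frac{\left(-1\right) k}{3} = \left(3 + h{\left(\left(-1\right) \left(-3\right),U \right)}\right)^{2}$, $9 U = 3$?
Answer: $-3361870$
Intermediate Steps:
$Z = -64$ ($Z = -72 + 8 \cdot 1 = -72 + 8 = -64$)
$R{\left(v \right)} = -6$ ($R{\left(v \right)} = -9 + 3 = -6$)
$m{\left(F \right)} = - 6 F$
$U = \frac{1}{3}$ ($U = \frac{1}{9} \cdot 3 = \frac{1}{3} \approx 0.33333$)
$h{\left(z,c \right)} = -1062$ ($h{\left(z,c \right)} = 3 \left(6 \left(-64\right) - -30\right) = 3 \left(-384 + 30\right) = 3 \left(-354\right) = -1062$)
$k = -3364443$ ($k = - 3 \left(3 - 1062\right)^{2} = - 3 \left(-1059\right)^{2} = \left(-3\right) 1121481 = -3364443$)
$\left(R{\left(-7 \right)} - -37\right) 83 + k = \left(-6 - -37\right) 83 - 3364443 = \left(-6 + 37\right) 83 - 3364443 = 31 \cdot 83 - 3364443 = 2573 - 3364443 = -3361870$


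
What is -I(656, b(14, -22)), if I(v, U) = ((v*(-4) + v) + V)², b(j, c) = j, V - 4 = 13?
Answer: -3806401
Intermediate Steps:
V = 17 (V = 4 + 13 = 17)
I(v, U) = (17 - 3*v)² (I(v, U) = ((v*(-4) + v) + 17)² = ((-4*v + v) + 17)² = (-3*v + 17)² = (17 - 3*v)²)
-I(656, b(14, -22)) = -(-17 + 3*656)² = -(-17 + 1968)² = -1*1951² = -1*3806401 = -3806401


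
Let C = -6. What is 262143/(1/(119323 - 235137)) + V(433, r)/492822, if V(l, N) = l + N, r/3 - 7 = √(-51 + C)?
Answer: -7480995922775995/246411 + I*√57/164274 ≈ -3.036e+10 + 4.5959e-5*I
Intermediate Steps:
r = 21 + 3*I*√57 (r = 21 + 3*√(-51 - 6) = 21 + 3*√(-57) = 21 + 3*(I*√57) = 21 + 3*I*√57 ≈ 21.0 + 22.65*I)
V(l, N) = N + l
262143/(1/(119323 - 235137)) + V(433, r)/492822 = 262143/(1/(119323 - 235137)) + ((21 + 3*I*√57) + 433)/492822 = 262143/(1/(-115814)) + (454 + 3*I*√57)*(1/492822) = 262143/(-1/115814) + (227/246411 + I*√57/164274) = 262143*(-115814) + (227/246411 + I*√57/164274) = -30359829402 + (227/246411 + I*√57/164274) = -7480995922775995/246411 + I*√57/164274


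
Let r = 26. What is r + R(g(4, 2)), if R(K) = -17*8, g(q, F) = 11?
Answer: -110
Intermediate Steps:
R(K) = -136
r + R(g(4, 2)) = 26 - 136 = -110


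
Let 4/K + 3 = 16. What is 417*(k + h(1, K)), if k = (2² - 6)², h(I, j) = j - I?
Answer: 17931/13 ≈ 1379.3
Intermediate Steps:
K = 4/13 (K = 4/(-3 + 16) = 4/13 ≈ 0.30769)
k = 4 (k = (4 - 6)² = (-2)² = 4)
417*(k + h(1, K)) = 417*(4 + (4/13 - 1*1)) = 417*(4 + (4/13 - 1)) = 417*(4 - 9/13) = 417*(43/13) = 17931/13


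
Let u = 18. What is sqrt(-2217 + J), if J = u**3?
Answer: sqrt(3615) ≈ 60.125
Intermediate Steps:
J = 5832 (J = 18**3 = 5832)
sqrt(-2217 + J) = sqrt(-2217 + 5832) = sqrt(3615)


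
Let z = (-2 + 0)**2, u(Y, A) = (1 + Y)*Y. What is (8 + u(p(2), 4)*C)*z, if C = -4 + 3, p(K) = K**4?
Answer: -1056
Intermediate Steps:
C = -1
u(Y, A) = Y*(1 + Y)
z = 4 (z = (-2)**2 = 4)
(8 + u(p(2), 4)*C)*z = (8 + (2**4*(1 + 2**4))*(-1))*4 = (8 + (16*(1 + 16))*(-1))*4 = (8 + (16*17)*(-1))*4 = (8 + 272*(-1))*4 = (8 - 272)*4 = -264*4 = -1056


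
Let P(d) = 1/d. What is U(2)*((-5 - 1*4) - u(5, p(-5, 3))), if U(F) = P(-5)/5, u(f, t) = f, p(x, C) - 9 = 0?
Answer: 14/25 ≈ 0.56000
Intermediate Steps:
p(x, C) = 9 (p(x, C) = 9 + 0 = 9)
U(F) = -1/25 (U(F) = 1/(-5*5) = -1/5*1/5 = -1/25)
U(2)*((-5 - 1*4) - u(5, p(-5, 3))) = -((-5 - 1*4) - 1*5)/25 = -((-5 - 4) - 5)/25 = -(-9 - 5)/25 = -1/25*(-14) = 14/25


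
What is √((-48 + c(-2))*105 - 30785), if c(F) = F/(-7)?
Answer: I*√35795 ≈ 189.2*I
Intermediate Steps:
c(F) = -F/7 (c(F) = F*(-⅐) = -F/7)
√((-48 + c(-2))*105 - 30785) = √((-48 - ⅐*(-2))*105 - 30785) = √((-48 + 2/7)*105 - 30785) = √(-334/7*105 - 30785) = √(-5010 - 30785) = √(-35795) = I*√35795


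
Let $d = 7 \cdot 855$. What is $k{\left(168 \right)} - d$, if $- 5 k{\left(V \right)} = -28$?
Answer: $- \frac{29897}{5} \approx -5979.4$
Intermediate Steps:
$d = 5985$
$k{\left(V \right)} = \frac{28}{5}$ ($k{\left(V \right)} = \left(- \frac{1}{5}\right) \left(-28\right) = \frac{28}{5}$)
$k{\left(168 \right)} - d = \frac{28}{5} - 5985 = - \frac{29897}{5}$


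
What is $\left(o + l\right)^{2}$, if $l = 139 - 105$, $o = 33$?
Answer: $4489$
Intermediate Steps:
$l = 34$ ($l = 139 - 105 = 34$)
$\left(o + l\right)^{2} = \left(33 + 34\right)^{2} = 67^{2} = 4489$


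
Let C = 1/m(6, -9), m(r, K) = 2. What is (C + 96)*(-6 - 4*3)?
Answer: -1737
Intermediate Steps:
C = ½ (C = 1/2 = ½ ≈ 0.50000)
(C + 96)*(-6 - 4*3) = (½ + 96)*(-6 - 4*3) = 193*(-6 - 12)/2 = (193/2)*(-18) = -1737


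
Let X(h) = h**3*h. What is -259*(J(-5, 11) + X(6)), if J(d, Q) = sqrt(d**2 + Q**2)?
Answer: -335664 - 259*sqrt(146) ≈ -3.3879e+5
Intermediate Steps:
J(d, Q) = sqrt(Q**2 + d**2)
X(h) = h**4
-259*(J(-5, 11) + X(6)) = -259*(sqrt(11**2 + (-5)**2) + 6**4) = -259*(sqrt(121 + 25) + 1296) = -259*(sqrt(146) + 1296) = -259*(1296 + sqrt(146)) = -335664 - 259*sqrt(146)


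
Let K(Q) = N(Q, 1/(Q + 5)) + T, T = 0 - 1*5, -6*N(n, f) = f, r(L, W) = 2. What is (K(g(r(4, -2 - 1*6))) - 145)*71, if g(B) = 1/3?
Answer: -340871/32 ≈ -10652.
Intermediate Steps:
N(n, f) = -f/6
T = -5 (T = 0 - 5 = -5)
g(B) = ⅓
K(Q) = -5 - 1/(6*(5 + Q)) (K(Q) = -1/(6*(Q + 5)) - 5 = -1/(6*(5 + Q)) - 5 = -5 - 1/(6*(5 + Q)))
(K(g(r(4, -2 - 1*6))) - 145)*71 = ((-151 - 30*⅓)/(6*(5 + ⅓)) - 145)*71 = ((-151 - 10)/(6*(16/3)) - 145)*71 = ((⅙)*(3/16)*(-161) - 145)*71 = (-161/32 - 145)*71 = -4801/32*71 = -340871/32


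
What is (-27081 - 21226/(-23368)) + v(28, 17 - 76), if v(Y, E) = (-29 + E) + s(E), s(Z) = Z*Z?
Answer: -276759979/11684 ≈ -23687.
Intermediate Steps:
s(Z) = Z²
v(Y, E) = -29 + E + E² (v(Y, E) = (-29 + E) + E² = -29 + E + E²)
(-27081 - 21226/(-23368)) + v(28, 17 - 76) = (-27081 - 21226/(-23368)) + (-29 + (17 - 76) + (17 - 76)²) = (-27081 - 21226*(-1/23368)) + (-29 - 59 + (-59)²) = (-27081 + 10613/11684) + (-29 - 59 + 3481) = -316403791/11684 + 3393 = -276759979/11684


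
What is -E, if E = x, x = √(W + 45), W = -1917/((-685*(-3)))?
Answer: -3*√2297490/685 ≈ -6.6383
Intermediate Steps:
W = -639/685 (W = -1917/2055 = -1917*1/2055 = -639/685 ≈ -0.93285)
x = 3*√2297490/685 (x = √(-639/685 + 45) = √(30186/685) = 3*√2297490/685 ≈ 6.6383)
E = 3*√2297490/685 ≈ 6.6383
-E = -3*√2297490/685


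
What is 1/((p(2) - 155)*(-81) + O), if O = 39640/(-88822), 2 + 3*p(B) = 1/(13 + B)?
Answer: 222055/2799392696 ≈ 7.9323e-5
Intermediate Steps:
p(B) = -⅔ + 1/(3*(13 + B))
O = -19820/44411 (O = 39640*(-1/88822) = -19820/44411 ≈ -0.44629)
1/((p(2) - 155)*(-81) + O) = 1/(((-25 - 2*2)/(3*(13 + 2)) - 155)*(-81) - 19820/44411) = 1/(((⅓)*(-25 - 4)/15 - 155)*(-81) - 19820/44411) = 1/(((⅓)*(1/15)*(-29) - 155)*(-81) - 19820/44411) = 1/((-29/45 - 155)*(-81) - 19820/44411) = 1/(-7004/45*(-81) - 19820/44411) = 1/(63036/5 - 19820/44411) = 1/(2799392696/222055) = 222055/2799392696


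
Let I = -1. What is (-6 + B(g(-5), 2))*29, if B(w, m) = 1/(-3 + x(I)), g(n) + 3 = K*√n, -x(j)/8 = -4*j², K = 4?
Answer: -173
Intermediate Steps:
x(j) = 32*j² (x(j) = -(-32)*j² = 32*j²)
g(n) = -3 + 4*√n
B(w, m) = 1/29 (B(w, m) = 1/(-3 + 32*(-1)²) = 1/(-3 + 32*1) = 1/(-3 + 32) = 1/29)
(-6 + B(g(-5), 2))*29 = (-6 + 1/29)*29 = -173/29*29 = -173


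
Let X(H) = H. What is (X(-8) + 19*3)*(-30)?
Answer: -1470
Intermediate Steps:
(X(-8) + 19*3)*(-30) = (-8 + 19*3)*(-30) = (-8 + 57)*(-30) = 49*(-30) = -1470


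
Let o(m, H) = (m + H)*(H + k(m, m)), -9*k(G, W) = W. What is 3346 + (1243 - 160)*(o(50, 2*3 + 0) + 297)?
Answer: 1055855/3 ≈ 3.5195e+5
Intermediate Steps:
k(G, W) = -W/9
o(m, H) = (H + m)*(H - m/9) (o(m, H) = (m + H)*(H - m/9) = (H + m)*(H - m/9))
3346 + (1243 - 160)*(o(50, 2*3 + 0) + 297) = 3346 + (1243 - 160)*(((2*3 + 0)² - ⅑*50² + (8/9)*(2*3 + 0)*50) + 297) = 3346 + 1083*(((6 + 0)² - ⅑*2500 + (8/9)*(6 + 0)*50) + 297) = 3346 + 1083*((6² - 2500/9 + (8/9)*6*50) + 297) = 3346 + 1083*((36 - 2500/9 + 800/3) + 297) = 3346 + 1083*(224/9 + 297) = 3346 + 1083*(2897/9) = 3346 + 1045817/3 = 1055855/3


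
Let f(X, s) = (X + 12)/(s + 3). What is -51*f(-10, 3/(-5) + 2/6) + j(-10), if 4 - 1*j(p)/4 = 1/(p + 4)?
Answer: -2540/123 ≈ -20.650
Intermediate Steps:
f(X, s) = (12 + X)/(3 + s)
j(p) = 16 - 4/(4 + p) (j(p) = 16 - 4/(p + 4) = 16 - 4/(4 + p))
-51*f(-10, 3/(-5) + 2/6) + j(-10) = -51*(12 - 10)/(3 + (3/(-5) + 2/6)) + 4*(15 + 4*(-10))/(4 - 10) = -51*2/(3 + (3*(-⅕) + 2*(⅙))) + 4*(15 - 40)/(-6) = -51*2/(3 + (-⅗ + ⅓)) + 4*(-⅙)*(-25) = -51*2/(3 - 4/15) + 50/3 = -51*2/41/15 + 50/3 = -765*2/41 + 50/3 = -51*30/41 + 50/3 = -1530/41 + 50/3 = -2540/123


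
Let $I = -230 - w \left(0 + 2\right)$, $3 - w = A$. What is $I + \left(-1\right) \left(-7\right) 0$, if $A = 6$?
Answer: $-224$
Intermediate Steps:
$w = -3$ ($w = 3 - 6 = -3$)
$I = -224$ ($I = -230 - - 3 \left(0 + 2\right) = -230 - \left(-3\right) 2 = -230 - -6 = -230 + 6 = -224$)
$I + \left(-1\right) \left(-7\right) 0 = -224 + \left(-1\right) \left(-7\right) 0 = -224 + 7 \cdot 0 = -224 + 0 = -224$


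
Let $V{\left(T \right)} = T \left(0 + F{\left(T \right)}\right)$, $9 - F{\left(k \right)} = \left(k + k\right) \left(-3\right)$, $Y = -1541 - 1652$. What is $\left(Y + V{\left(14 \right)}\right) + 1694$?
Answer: $-197$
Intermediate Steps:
$Y = -3193$ ($Y = -1541 - 1652 = -3193$)
$F{\left(k \right)} = 9 + 6 k$ ($F{\left(k \right)} = 9 - \left(k + k\right) \left(-3\right) = 9 - 2 k \left(-3\right) = 9 - - 6 k = 9 + 6 k$)
$V{\left(T \right)} = T \left(9 + 6 T\right)$ ($V{\left(T \right)} = T \left(0 + \left(9 + 6 T\right)\right) = T \left(9 + 6 T\right)$)
$\left(Y + V{\left(14 \right)}\right) + 1694 = \left(-3193 + 3 \cdot 14 \left(3 + 2 \cdot 14\right)\right) + 1694 = \left(-3193 + 3 \cdot 14 \left(3 + 28\right)\right) + 1694 = \left(-3193 + 3 \cdot 14 \cdot 31\right) + 1694 = \left(-3193 + 1302\right) + 1694 = -1891 + 1694 = -197$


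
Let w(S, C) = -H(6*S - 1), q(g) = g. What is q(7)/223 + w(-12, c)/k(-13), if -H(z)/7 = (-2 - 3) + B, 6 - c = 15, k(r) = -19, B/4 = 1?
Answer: 1694/4237 ≈ 0.39981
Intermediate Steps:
B = 4 (B = 4*1 = 4)
c = -9 (c = 6 - 1*15 = 6 - 15 = -9)
H(z) = 7 (H(z) = -7*((-2 - 3) + 4) = -7*(-5 + 4) = -7*(-1) = 7)
w(S, C) = -7 (w(S, C) = -1*7 = -7)
q(7)/223 + w(-12, c)/k(-13) = 7/223 - 7/(-19) = 7*(1/223) - 7*(-1/19) = 7/223 + 7/19 = 1694/4237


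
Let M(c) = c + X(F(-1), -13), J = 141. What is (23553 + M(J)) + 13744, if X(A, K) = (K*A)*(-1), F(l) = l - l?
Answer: 37438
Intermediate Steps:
F(l) = 0
X(A, K) = -A*K (X(A, K) = (A*K)*(-1) = -A*K)
M(c) = c (M(c) = c - 1*0*(-13) = c + 0 = c)
(23553 + M(J)) + 13744 = (23553 + 141) + 13744 = 23694 + 13744 = 37438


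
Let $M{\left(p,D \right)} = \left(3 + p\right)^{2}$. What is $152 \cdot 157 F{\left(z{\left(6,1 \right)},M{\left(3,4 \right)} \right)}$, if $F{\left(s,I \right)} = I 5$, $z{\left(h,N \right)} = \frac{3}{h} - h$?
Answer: $4295520$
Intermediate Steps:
$z{\left(h,N \right)} = - h + \frac{3}{h}$
$F{\left(s,I \right)} = 5 I$
$152 \cdot 157 F{\left(z{\left(6,1 \right)},M{\left(3,4 \right)} \right)} = 152 \cdot 157 \cdot 5 \left(3 + 3\right)^{2} = 23864 \cdot 5 \cdot 6^{2} = 23864 \cdot 5 \cdot 36 = 23864 \cdot 180 = 4295520$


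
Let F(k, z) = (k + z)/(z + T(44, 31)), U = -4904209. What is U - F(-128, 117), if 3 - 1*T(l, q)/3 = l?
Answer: -29425265/6 ≈ -4.9042e+6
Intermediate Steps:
T(l, q) = 9 - 3*l
F(k, z) = (k + z)/(-123 + z) (F(k, z) = (k + z)/(z + (9 - 3*44)) = (k + z)/(z + (9 - 132)) = (k + z)/(z - 123) = (k + z)/(-123 + z))
U - F(-128, 117) = -4904209 - (-128 + 117)/(-123 + 117) = -4904209 - (-11)/(-6) = -4904209 - (-1)*(-11)/6 = -4904209 - 1*11/6 = -4904209 - 11/6 = -29425265/6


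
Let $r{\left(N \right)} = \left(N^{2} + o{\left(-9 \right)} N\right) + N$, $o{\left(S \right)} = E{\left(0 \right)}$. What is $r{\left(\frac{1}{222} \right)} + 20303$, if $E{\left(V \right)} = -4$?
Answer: $\frac{1000612387}{49284} \approx 20303.0$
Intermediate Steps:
$o{\left(S \right)} = -4$
$r{\left(N \right)} = N^{2} - 3 N$ ($r{\left(N \right)} = \left(N^{2} - 4 N\right) + N = N^{2} - 3 N$)
$r{\left(\frac{1}{222} \right)} + 20303 = \frac{-3 + \frac{1}{222}}{222} + 20303 = \frac{1}{222} \left(- \frac{665}{222}\right) + 20303 = - \frac{665}{49284} + 20303 = \frac{1000612387}{49284}$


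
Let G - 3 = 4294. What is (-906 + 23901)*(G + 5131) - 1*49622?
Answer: 216747238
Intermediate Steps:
G = 4297 (G = 3 + 4294 = 4297)
(-906 + 23901)*(G + 5131) - 1*49622 = (-906 + 23901)*(4297 + 5131) - 1*49622 = 22995*9428 - 49622 = 216796860 - 49622 = 216747238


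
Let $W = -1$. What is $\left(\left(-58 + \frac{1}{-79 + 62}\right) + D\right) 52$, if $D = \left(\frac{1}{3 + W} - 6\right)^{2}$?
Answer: $- \frac{24583}{17} \approx -1446.1$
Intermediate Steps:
$D = \frac{121}{4}$ ($D = \left(\frac{1}{3 - 1} - 6\right)^{2} = \left(\frac{1}{2} - 6\right)^{2} = \left(- \frac{11}{2}\right)^{2} = \frac{121}{4} \approx 30.25$)
$\left(\left(-58 + \frac{1}{-79 + 62}\right) + D\right) 52 = \left(\left(-58 + \frac{1}{-79 + 62}\right) + \frac{121}{4}\right) 52 = \left(\left(-58 + \frac{1}{-17}\right) + \frac{121}{4}\right) 52 = \left(\left(-58 - \frac{1}{17}\right) + \frac{121}{4}\right) 52 = \left(- \frac{987}{17} + \frac{121}{4}\right) 52 = \left(- \frac{1891}{68}\right) 52 = - \frac{24583}{17}$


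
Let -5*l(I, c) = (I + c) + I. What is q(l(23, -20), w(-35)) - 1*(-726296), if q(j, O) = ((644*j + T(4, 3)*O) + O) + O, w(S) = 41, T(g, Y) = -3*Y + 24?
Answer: 3618221/5 ≈ 7.2364e+5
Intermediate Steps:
T(g, Y) = 24 - 3*Y
l(I, c) = -2*I/5 - c/5 (l(I, c) = -((I + c) + I)/5 = -(c + 2*I)/5 = -2*I/5 - c/5)
q(j, O) = 17*O + 644*j (q(j, O) = ((644*j + (24 - 3*3)*O) + O) + O = ((644*j + (24 - 9)*O) + O) + O = ((644*j + 15*O) + O) + O = ((15*O + 644*j) + O) + O = (16*O + 644*j) + O = 17*O + 644*j)
q(l(23, -20), w(-35)) - 1*(-726296) = (17*41 + 644*(-⅖*23 - ⅕*(-20))) - 1*(-726296) = (697 + 644*(-46/5 + 4)) + 726296 = (697 + 644*(-26/5)) + 726296 = (697 - 16744/5) + 726296 = -13259/5 + 726296 = 3618221/5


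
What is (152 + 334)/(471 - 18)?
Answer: 162/151 ≈ 1.0728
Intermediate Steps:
(152 + 334)/(471 - 18) = 486/453 = 486*(1/453) = 162/151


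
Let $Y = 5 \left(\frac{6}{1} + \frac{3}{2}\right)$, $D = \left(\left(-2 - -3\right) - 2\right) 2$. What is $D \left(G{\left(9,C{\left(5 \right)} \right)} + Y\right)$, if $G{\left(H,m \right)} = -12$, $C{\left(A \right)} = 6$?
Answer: $-51$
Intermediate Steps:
$D = -2$ ($D = \left(\left(-2 + 3\right) - 2\right) 2 = \left(1 - 2\right) 2 = \left(-1\right) 2 = -2$)
$Y = \frac{75}{2}$ ($Y = 5 \left(6 \cdot 1 + 3 \cdot \frac{1}{2}\right) = 5 \left(6 + \frac{3}{2}\right) = 5 \cdot \frac{15}{2} = \frac{75}{2} \approx 37.5$)
$D \left(G{\left(9,C{\left(5 \right)} \right)} + Y\right) = - 2 \left(-12 + \frac{75}{2}\right) = \left(-2\right) \frac{51}{2} = -51$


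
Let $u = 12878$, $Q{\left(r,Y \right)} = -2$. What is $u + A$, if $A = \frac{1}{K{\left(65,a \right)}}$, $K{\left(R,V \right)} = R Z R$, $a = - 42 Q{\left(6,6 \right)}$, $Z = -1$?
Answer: $\frac{54409549}{4225} \approx 12878.0$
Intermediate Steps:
$a = 84$ ($a = \left(-42\right) \left(-2\right) = 84$)
$K{\left(R,V \right)} = - R^{2}$ ($K{\left(R,V \right)} = R \left(-1\right) R = - R R = - R^{2}$)
$A = - \frac{1}{4225}$ ($A = \frac{1}{\left(-1\right) 65^{2}} = \frac{1}{\left(-1\right) 4225} = \frac{1}{-4225} = - \frac{1}{4225} \approx -0.00023669$)
$u + A = 12878 - \frac{1}{4225} = \frac{54409549}{4225}$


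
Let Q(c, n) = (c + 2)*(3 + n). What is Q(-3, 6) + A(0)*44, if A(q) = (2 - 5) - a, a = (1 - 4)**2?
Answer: -537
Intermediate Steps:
a = 9 (a = (-3)**2 = 9)
Q(c, n) = (2 + c)*(3 + n)
A(q) = -12 (A(q) = (2 - 5) - 1*9 = -3 - 9 = -12)
Q(-3, 6) + A(0)*44 = (6 + 2*6 + 3*(-3) - 3*6) - 12*44 = (6 + 12 - 9 - 18) - 528 = -9 - 528 = -537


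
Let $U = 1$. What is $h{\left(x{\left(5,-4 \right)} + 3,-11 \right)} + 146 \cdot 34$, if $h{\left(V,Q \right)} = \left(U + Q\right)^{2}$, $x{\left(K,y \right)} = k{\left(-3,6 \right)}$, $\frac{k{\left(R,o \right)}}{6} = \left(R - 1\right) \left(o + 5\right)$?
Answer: $5064$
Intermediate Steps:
$k{\left(R,o \right)} = 6 \left(-1 + R\right) \left(5 + o\right)$ ($k{\left(R,o \right)} = 6 \left(R - 1\right) \left(o + 5\right) = 6 \left(-1 + R\right) \left(5 + o\right)$)
$x{\left(K,y \right)} = -264$ ($x{\left(K,y \right)} = -30 - 36 + 30 \left(-3\right) + 6 \left(-3\right) 6 = -30 - 36 - 90 - 108 = -264$)
$h{\left(V,Q \right)} = \left(1 + Q\right)^{2}$
$h{\left(x{\left(5,-4 \right)} + 3,-11 \right)} + 146 \cdot 34 = \left(1 - 11\right)^{2} + 146 \cdot 34 = \left(-10\right)^{2} + 4964 = 100 + 4964 = 5064$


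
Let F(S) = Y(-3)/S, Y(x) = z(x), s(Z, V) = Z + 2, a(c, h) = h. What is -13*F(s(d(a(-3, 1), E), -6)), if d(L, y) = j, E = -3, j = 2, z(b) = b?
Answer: 39/4 ≈ 9.7500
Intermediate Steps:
d(L, y) = 2
s(Z, V) = 2 + Z
Y(x) = x
F(S) = -3/S
-13*F(s(d(a(-3, 1), E), -6)) = -(-39)/(2 + 2) = -(-39)/4 = -13*(-3/4) = 39/4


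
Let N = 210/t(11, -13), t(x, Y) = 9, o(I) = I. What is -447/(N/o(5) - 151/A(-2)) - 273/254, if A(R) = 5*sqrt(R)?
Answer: 3*(-41223*sqrt(2) + 1148120*I)/(254*(-140*I + 453*sqrt(2))) ≈ -5.4407 + 19.978*I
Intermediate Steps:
N = 70/3 (N = 210/9 = 210*(1/9) = 70/3 ≈ 23.333)
-447/(N/o(5) - 151/A(-2)) - 273/254 = -447/((70/3)/5 - 151*(-I*sqrt(2)/10)) - 273/254 = -447/((70/3)*(1/5) - 151*(-I*sqrt(2)/10)) - 273*1/254 = -447/(14/3 - 151*(-I*sqrt(2)/10)) - 273/254 = -447/(14/3 - (-151)*I*sqrt(2)/10) - 273/254 = -447/(14/3 + 151*I*sqrt(2)/10) - 273/254 = -273/254 - 447/(14/3 + 151*I*sqrt(2)/10)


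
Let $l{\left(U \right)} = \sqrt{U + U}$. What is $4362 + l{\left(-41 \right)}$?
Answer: $4362 + i \sqrt{82} \approx 4362.0 + 9.0554 i$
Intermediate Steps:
$l{\left(U \right)} = \sqrt{2} \sqrt{U}$ ($l{\left(U \right)} = \sqrt{2 U} = \sqrt{2} \sqrt{U}$)
$4362 + l{\left(-41 \right)} = 4362 + \sqrt{2} \sqrt{-41} = 4362 + \sqrt{2} i \sqrt{41} = 4362 + i \sqrt{82}$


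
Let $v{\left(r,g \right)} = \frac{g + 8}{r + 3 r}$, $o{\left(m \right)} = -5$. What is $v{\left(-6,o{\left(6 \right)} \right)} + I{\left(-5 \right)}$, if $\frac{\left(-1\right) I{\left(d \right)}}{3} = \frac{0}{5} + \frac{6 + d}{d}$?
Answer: $\frac{19}{40} \approx 0.475$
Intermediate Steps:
$I{\left(d \right)} = - \frac{3 \left(6 + d\right)}{d}$ ($I{\left(d \right)} = - 3 \left(\frac{0}{5} + \frac{6 + d}{d}\right) = - 3 \left(0 \cdot \frac{1}{5} + \frac{6 + d}{d}\right) = - 3 \left(0 + \frac{6 + d}{d}\right) = - 3 \frac{6 + d}{d} = - \frac{3 \left(6 + d\right)}{d}$)
$v{\left(r,g \right)} = \frac{8 + g}{4 r}$
$v{\left(-6,o{\left(6 \right)} \right)} + I{\left(-5 \right)} = \frac{8 - 5}{4 \left(-6\right)} - \left(3 + \frac{18}{-5}\right) = \frac{1}{4} \left(- \frac{1}{6}\right) 3 - - \frac{3}{5} = - \frac{1}{8} + \left(-3 + \frac{18}{5}\right) = - \frac{1}{8} + \frac{3}{5} = \frac{19}{40}$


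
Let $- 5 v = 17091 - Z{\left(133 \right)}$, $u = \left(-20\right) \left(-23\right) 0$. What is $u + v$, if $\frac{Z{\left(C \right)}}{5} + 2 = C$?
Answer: $- \frac{16436}{5} \approx -3287.2$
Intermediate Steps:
$Z{\left(C \right)} = -10 + 5 C$
$u = 0$ ($u = 460 \cdot 0 = 0$)
$v = - \frac{16436}{5}$ ($v = - \frac{17091 - \left(-10 + 5 \cdot 133\right)}{5} = - \frac{17091 - \left(-10 + 665\right)}{5} = - \frac{17091 - 655}{5} = \left(- \frac{1}{5}\right) 16436 = - \frac{16436}{5} \approx -3287.2$)
$u + v = 0 - \frac{16436}{5} = - \frac{16436}{5}$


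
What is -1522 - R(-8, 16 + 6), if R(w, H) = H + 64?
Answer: -1608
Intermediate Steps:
R(w, H) = 64 + H
-1522 - R(-8, 16 + 6) = -1522 - (64 + (16 + 6)) = -1522 - (64 + 22) = -1522 - 1*86 = -1522 - 86 = -1608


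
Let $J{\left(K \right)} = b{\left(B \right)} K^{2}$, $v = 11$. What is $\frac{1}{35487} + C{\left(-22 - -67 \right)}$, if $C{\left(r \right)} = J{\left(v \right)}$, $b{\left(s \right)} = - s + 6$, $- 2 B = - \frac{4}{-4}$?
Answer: $\frac{55821053}{70974} \approx 786.5$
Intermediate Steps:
$B = - \frac{1}{2}$ ($B = - \frac{\left(-4\right) \frac{1}{-4}}{2} = - \frac{\left(-4\right) \left(- \frac{1}{4}\right)}{2} = \left(- \frac{1}{2}\right) 1 = - \frac{1}{2} \approx -0.5$)
$b{\left(s \right)} = 6 - s$
$J{\left(K \right)} = \frac{13 K^{2}}{2}$ ($J{\left(K \right)} = \left(6 - - \frac{1}{2}\right) K^{2} = \left(6 + \frac{1}{2}\right) K^{2} = \frac{13 K^{2}}{2}$)
$C{\left(r \right)} = \frac{1573}{2}$ ($C{\left(r \right)} = \frac{13 \cdot 11^{2}}{2} = \frac{13}{2} \cdot 121 = \frac{1573}{2}$)
$\frac{1}{35487} + C{\left(-22 - -67 \right)} = \frac{1}{35487} + \frac{1573}{2} = \frac{55821053}{70974}$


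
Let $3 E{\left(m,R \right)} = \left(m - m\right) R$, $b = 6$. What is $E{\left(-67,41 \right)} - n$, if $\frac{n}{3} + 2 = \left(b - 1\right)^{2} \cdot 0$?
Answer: $6$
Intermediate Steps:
$E{\left(m,R \right)} = 0$ ($E{\left(m,R \right)} = \frac{\left(m - m\right) R}{3} = \frac{0 R}{3} = \frac{1}{3} \cdot 0 = 0$)
$n = -6$ ($n = -6 + 3 \left(6 - 1\right)^{2} \cdot 0 = -6 + 3 \cdot 5^{2} \cdot 0 = -6 + 3 \cdot 25 \cdot 0 = -6 + 3 \cdot 0 = -6 + 0 = -6$)
$E{\left(-67,41 \right)} - n = 0 - -6 = 0 + 6 = 6$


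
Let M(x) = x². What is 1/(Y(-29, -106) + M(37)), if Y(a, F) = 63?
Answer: 1/1432 ≈ 0.00069832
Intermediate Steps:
1/(Y(-29, -106) + M(37)) = 1/(63 + 37²) = 1/(63 + 1369) = 1/1432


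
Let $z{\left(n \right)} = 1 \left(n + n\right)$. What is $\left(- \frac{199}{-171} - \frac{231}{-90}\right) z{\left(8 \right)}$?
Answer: $\frac{51032}{855} \approx 59.687$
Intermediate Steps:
$z{\left(n \right)} = 2 n$ ($z{\left(n \right)} = 1 \cdot 2 n = 2 n$)
$\left(- \frac{199}{-171} - \frac{231}{-90}\right) z{\left(8 \right)} = \left(- \frac{199}{-171} - \frac{231}{-90}\right) 2 \cdot 8 = \left(\left(-199\right) \left(- \frac{1}{171}\right) - - \frac{77}{30}\right) 16 = \left(\frac{199}{171} + \frac{77}{30}\right) 16 = \frac{6379}{1710} \cdot 16 = \frac{51032}{855}$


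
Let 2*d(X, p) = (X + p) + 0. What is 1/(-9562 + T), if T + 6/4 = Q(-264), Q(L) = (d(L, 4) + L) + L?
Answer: -2/20443 ≈ -9.7833e-5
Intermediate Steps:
d(X, p) = X/2 + p/2 (d(X, p) = ((X + p) + 0)/2 = (X + p)/2 = X/2 + p/2)
Q(L) = 2 + 5*L/2 (Q(L) = ((L/2 + (1/2)*4) + L) + L = ((L/2 + 2) + L) + L = ((2 + L/2) + L) + L = (2 + 3*L/2) + L = 2 + 5*L/2)
T = -1319/2 (T = -3/2 + (2 + (5/2)*(-264)) = -3/2 + (2 - 660) = -3/2 - 658 = -1319/2 ≈ -659.50)
1/(-9562 + T) = 1/(-9562 - 1319/2) = 1/(-20443/2) = -2/20443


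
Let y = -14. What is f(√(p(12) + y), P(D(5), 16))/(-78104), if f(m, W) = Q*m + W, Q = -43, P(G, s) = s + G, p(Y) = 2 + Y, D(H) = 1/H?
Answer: -81/390520 ≈ -0.00020742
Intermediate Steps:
D(H) = 1/H
P(G, s) = G + s
f(m, W) = W - 43*m (f(m, W) = -43*m + W = W - 43*m)
f(√(p(12) + y), P(D(5), 16))/(-78104) = ((1/5 + 16) - 43*√((2 + 12) - 14))/(-78104) = ((⅕ + 16) - 43*√(14 - 14))*(-1/78104) = (81/5 - 43*√0)*(-1/78104) = (81/5 - 43*0)*(-1/78104) = (81/5 + 0)*(-1/78104) = (81/5)*(-1/78104) = -81/390520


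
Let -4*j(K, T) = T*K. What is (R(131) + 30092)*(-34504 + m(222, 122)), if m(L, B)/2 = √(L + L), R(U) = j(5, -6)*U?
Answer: -1072194548 + 124298*√111 ≈ -1.0709e+9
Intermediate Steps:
j(K, T) = -K*T/4 (j(K, T) = -T*K/4 = -K*T/4)
R(U) = 15*U/2 (R(U) = (-¼*5*(-6))*U = 15*U/2)
m(L, B) = 2*√2*√L (m(L, B) = 2*√(L + L) = 2*√(2*L) = 2*(√2*√L) = 2*√2*√L)
(R(131) + 30092)*(-34504 + m(222, 122)) = ((15/2)*131 + 30092)*(-34504 + 2*√2*√222) = (1965/2 + 30092)*(-34504 + 4*√111) = 62149*(-34504 + 4*√111)/2 = -1072194548 + 124298*√111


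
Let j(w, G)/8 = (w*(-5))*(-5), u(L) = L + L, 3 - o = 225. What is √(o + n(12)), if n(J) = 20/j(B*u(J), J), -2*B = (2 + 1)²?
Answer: I*√7192830/180 ≈ 14.9*I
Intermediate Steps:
o = -222 (o = 3 - 1*225 = 3 - 225 = -222)
u(L) = 2*L
B = -9/2 (B = -(2 + 1)²/2 = -½*3² = -½*9 = -9/2 ≈ -4.5000)
j(w, G) = 200*w (j(w, G) = 8*((w*(-5))*(-5)) = 8*(-5*w*(-5)) = 8*(25*w) = 200*w)
n(J) = -1/(90*J) (n(J) = 20/((200*(-9*J))) = 20/((-1800*J)) = 20*(-1/(1800*J)) = -1/(90*J))
√(o + n(12)) = √(-222 - 1/90/12) = √(-222 - 1/90*1/12) = √(-222 - 1/1080) = √(-239761/1080) = I*√7192830/180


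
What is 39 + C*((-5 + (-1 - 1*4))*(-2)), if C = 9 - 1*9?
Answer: 39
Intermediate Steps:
C = 0 (C = 9 - 9 = 0)
39 + C*((-5 + (-1 - 1*4))*(-2)) = 39 + 0*((-5 + (-1 - 1*4))*(-2)) = 39 + 0*((-5 + (-1 - 4))*(-2)) = 39 + 0*((-5 - 5)*(-2)) = 39 + 0*(-10*(-2)) = 39 + 0*20 = 39 + 0 = 39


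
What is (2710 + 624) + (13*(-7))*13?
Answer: 2151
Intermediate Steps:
(2710 + 624) + (13*(-7))*13 = 3334 - 91*13 = 3334 - 1183 = 2151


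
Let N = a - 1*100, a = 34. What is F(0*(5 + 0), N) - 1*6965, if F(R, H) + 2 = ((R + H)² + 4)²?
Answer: 19002633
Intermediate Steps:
N = -66 (N = 34 - 1*100 = 34 - 100 = -66)
F(R, H) = -2 + (4 + (H + R)²)² (F(R, H) = -2 + ((R + H)² + 4)² = -2 + ((H + R)² + 4)² = -2 + (4 + (H + R)²)²)
F(0*(5 + 0), N) - 1*6965 = (-2 + (4 + (-66 + 0*(5 + 0))²)²) - 1*6965 = (-2 + (4 + (-66 + 0*5)²)²) - 6965 = (-2 + (4 + (-66 + 0)²)²) - 6965 = (-2 + (4 + (-66)²)²) - 6965 = (-2 + (4 + 4356)²) - 6965 = (-2 + 4360²) - 6965 = (-2 + 19009600) - 6965 = 19009598 - 6965 = 19002633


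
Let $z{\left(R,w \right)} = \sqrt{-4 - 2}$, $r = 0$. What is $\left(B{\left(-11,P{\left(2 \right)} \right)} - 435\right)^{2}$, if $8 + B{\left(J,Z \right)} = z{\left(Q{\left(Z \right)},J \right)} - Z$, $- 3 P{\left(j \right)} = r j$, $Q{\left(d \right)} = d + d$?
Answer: $\left(443 - i \sqrt{6}\right)^{2} \approx 1.9624 \cdot 10^{5} - 2170.0 i$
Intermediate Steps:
$Q{\left(d \right)} = 2 d$
$z{\left(R,w \right)} = i \sqrt{6}$ ($z{\left(R,w \right)} = \sqrt{-6} = i \sqrt{6}$)
$P{\left(j \right)} = 0$ ($P{\left(j \right)} = - \frac{0 j}{3} = \left(- \frac{1}{3}\right) 0 = 0$)
$B{\left(J,Z \right)} = -8 - Z + i \sqrt{6}$ ($B{\left(J,Z \right)} = -8 - \left(Z - i \sqrt{6}\right) = -8 - Z + i \sqrt{6}$)
$\left(B{\left(-11,P{\left(2 \right)} \right)} - 435\right)^{2} = \left(\left(-8 - 0 + i \sqrt{6}\right) - 435\right)^{2} = \left(\left(-8 + 0 + i \sqrt{6}\right) - 435\right)^{2} = \left(\left(-8 + i \sqrt{6}\right) - 435\right)^{2} = \left(-443 + i \sqrt{6}\right)^{2}$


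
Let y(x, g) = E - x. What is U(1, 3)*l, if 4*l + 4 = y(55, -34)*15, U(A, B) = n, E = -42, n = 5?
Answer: -7295/4 ≈ -1823.8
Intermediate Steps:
U(A, B) = 5
y(x, g) = -42 - x
l = -1459/4 (l = -1 + ((-42 - 1*55)*15)/4 = -1 + ((-42 - 55)*15)/4 = -1 + (-97*15)/4 = -1 + (¼)*(-1455) = -1 - 1455/4 = -1459/4 ≈ -364.75)
U(1, 3)*l = 5*(-1459/4) = -7295/4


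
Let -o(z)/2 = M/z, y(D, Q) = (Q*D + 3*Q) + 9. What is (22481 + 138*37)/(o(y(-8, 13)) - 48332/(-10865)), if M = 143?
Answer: 8392517140/2906991 ≈ 2887.0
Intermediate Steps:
y(D, Q) = 9 + 3*Q + D*Q (y(D, Q) = (D*Q + 3*Q) + 9 = (3*Q + D*Q) + 9 = 9 + 3*Q + D*Q)
o(z) = -286/z
(22481 + 138*37)/(o(y(-8, 13)) - 48332/(-10865)) = (22481 + 138*37)/(-286/(9 + 3*13 - 8*13) - 48332/(-10865)) = (22481 + 5106)/(-286/(9 + 39 - 104) - 48332*(-1/10865)) = 27587/(-286/(-56) + 48332/10865) = 27587/(-286*(-1/56) + 48332/10865) = 27587/(143/28 + 48332/10865) = 27587/(2906991/304220) = 27587*(304220/2906991) = 8392517140/2906991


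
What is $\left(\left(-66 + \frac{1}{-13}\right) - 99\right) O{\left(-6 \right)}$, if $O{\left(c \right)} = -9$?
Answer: $\frac{19314}{13} \approx 1485.7$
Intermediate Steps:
$\left(\left(-66 + \frac{1}{-13}\right) - 99\right) O{\left(-6 \right)} = \left(\left(-66 + \frac{1}{-13}\right) - 99\right) \left(-9\right) = \left(\left(-66 - \frac{1}{13}\right) - 99\right) \left(-9\right) = \left(- \frac{859}{13} - 99\right) \left(-9\right) = \left(- \frac{2146}{13}\right) \left(-9\right) = \frac{19314}{13}$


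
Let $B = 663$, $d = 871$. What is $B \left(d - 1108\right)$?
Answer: $-157131$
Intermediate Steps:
$B \left(d - 1108\right) = 663 \left(871 - 1108\right) = 663 \left(-237\right) = -157131$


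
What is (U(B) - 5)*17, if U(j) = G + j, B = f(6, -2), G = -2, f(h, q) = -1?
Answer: -136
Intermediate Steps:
B = -1
U(j) = -2 + j
(U(B) - 5)*17 = ((-2 - 1) - 5)*17 = (-3 - 5)*17 = -8*17 = -136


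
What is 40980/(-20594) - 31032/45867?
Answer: -419783778/157430833 ≈ -2.6665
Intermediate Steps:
40980/(-20594) - 31032/45867 = 40980*(-1/20594) - 31032*1/45867 = -20490/10297 - 10344/15289 = -419783778/157430833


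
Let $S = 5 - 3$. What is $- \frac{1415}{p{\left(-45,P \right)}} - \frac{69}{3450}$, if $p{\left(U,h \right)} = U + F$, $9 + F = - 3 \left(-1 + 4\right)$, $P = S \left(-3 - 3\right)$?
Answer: $\frac{70687}{3150} \approx 22.44$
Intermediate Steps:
$S = 2$
$P = -12$ ($P = 2 \left(-3 - 3\right) = 2 \left(-6\right) = -12$)
$F = -18$ ($F = -9 - 3 \left(-1 + 4\right) = -9 - 9 = -18$)
$p{\left(U,h \right)} = -18 + U$ ($p{\left(U,h \right)} = U - 18 = -18 + U$)
$- \frac{1415}{p{\left(-45,P \right)}} - \frac{69}{3450} = - \frac{1415}{-18 - 45} - \frac{69}{3450} = - \frac{1415}{-63} - \frac{1}{50} = \left(-1415\right) \left(- \frac{1}{63}\right) - \frac{1}{50} = \frac{1415}{63} - \frac{1}{50} = \frac{70687}{3150}$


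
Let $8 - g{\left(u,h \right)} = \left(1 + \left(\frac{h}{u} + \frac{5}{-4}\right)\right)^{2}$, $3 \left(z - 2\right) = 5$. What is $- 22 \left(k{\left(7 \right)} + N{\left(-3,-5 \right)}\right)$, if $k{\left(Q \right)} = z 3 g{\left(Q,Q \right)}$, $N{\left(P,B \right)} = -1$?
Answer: $- \frac{14223}{8} \approx -1777.9$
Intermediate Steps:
$z = \frac{11}{3}$ ($z = 2 + \frac{1}{3} \cdot 5 = 2 + \frac{5}{3} = \frac{11}{3} \approx 3.6667$)
$g{\left(u,h \right)} = 8 - \left(- \frac{1}{4} + \frac{h}{u}\right)^{2}$ ($g{\left(u,h \right)} = 8 - \left(1 + \left(\frac{h}{u} + \frac{5}{-4}\right)\right)^{2} = 8 - \left(1 + \left(\frac{h}{u} + 5 \left(- \frac{1}{4}\right)\right)\right)^{2} = 8 - \left(1 + \left(\frac{h}{u} - \frac{5}{4}\right)\right)^{2} = 8 - \left(1 + \left(- \frac{5}{4} + \frac{h}{u}\right)\right)^{2} = 8 - \left(- \frac{1}{4} + \frac{h}{u}\right)^{2}$)
$k{\left(Q \right)} = \frac{1309}{16}$ ($k{\left(Q \right)} = \frac{11}{3} \cdot 3 \left(8 - \frac{\left(- Q + 4 Q\right)^{2}}{16 Q^{2}}\right) = 11 \left(8 - \frac{\left(3 Q\right)^{2}}{16 Q^{2}}\right) = 11 \left(8 - \frac{9 Q^{2}}{16 Q^{2}}\right) = 11 \left(8 - \frac{9}{16}\right) = 11 \cdot \frac{119}{16} = \frac{1309}{16}$)
$- 22 \left(k{\left(7 \right)} + N{\left(-3,-5 \right)}\right) = - 22 \left(\frac{1309}{16} - 1\right) = \left(-22\right) \frac{1293}{16} = - \frac{14223}{8}$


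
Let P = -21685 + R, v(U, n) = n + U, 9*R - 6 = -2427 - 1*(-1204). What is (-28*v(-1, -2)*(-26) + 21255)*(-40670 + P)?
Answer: -1191751028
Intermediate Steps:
R = -1217/9 (R = 2/3 + (-2427 - 1*(-1204))/9 = 2/3 + (-2427 + 1204)/9 = 2/3 + (1/9)*(-1223) = 2/3 - 1223/9 = -1217/9 ≈ -135.22)
v(U, n) = U + n
P = -196382/9 (P = -21685 - 1217/9 = -196382/9 ≈ -21820.)
(-28*v(-1, -2)*(-26) + 21255)*(-40670 + P) = (-28*(-1 - 2)*(-26) + 21255)*(-40670 - 196382/9) = (-28*(-3)*(-26) + 21255)*(-562412/9) = (84*(-26) + 21255)*(-562412/9) = (-2184 + 21255)*(-562412/9) = 19071*(-562412/9) = -1191751028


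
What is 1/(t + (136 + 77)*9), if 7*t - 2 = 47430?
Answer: 1/8693 ≈ 0.00011504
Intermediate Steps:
t = 6776 (t = 2/7 + (⅐)*47430 = 2/7 + 47430/7 = 6776)
1/(t + (136 + 77)*9) = 1/(6776 + (136 + 77)*9) = 1/(6776 + 213*9) = 1/(6776 + 1917) = 1/8693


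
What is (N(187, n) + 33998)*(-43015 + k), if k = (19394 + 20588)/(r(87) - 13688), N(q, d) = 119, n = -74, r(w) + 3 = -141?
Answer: -10150207726527/6916 ≈ -1.4676e+9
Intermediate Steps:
r(w) = -144 (r(w) = -3 - 141 = -144)
k = -19991/6916 (k = (19394 + 20588)/(-144 - 13688) = 39982/(-13832) = 39982*(-1/13832) = -19991/6916 ≈ -2.8905)
(N(187, n) + 33998)*(-43015 + k) = (119 + 33998)*(-43015 - 19991/6916) = 34117*(-297511731/6916) = -10150207726527/6916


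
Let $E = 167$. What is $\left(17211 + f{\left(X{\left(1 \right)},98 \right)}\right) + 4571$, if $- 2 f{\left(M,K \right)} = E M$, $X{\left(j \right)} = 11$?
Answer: $\frac{41727}{2} \approx 20864.0$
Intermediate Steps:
$f{\left(M,K \right)} = - \frac{167 M}{2}$
$\left(17211 + f{\left(X{\left(1 \right)},98 \right)}\right) + 4571 = \left(17211 - \frac{1837}{2}\right) + 4571 = \frac{32585}{2} + 4571 = \frac{41727}{2}$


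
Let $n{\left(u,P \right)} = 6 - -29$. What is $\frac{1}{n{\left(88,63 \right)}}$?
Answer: $\frac{1}{35} \approx 0.028571$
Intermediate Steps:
$n{\left(u,P \right)} = 35$ ($n{\left(u,P \right)} = 6 + 29 = 35$)
$\frac{1}{n{\left(88,63 \right)}} = \frac{1}{35}$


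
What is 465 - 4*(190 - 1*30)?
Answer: -175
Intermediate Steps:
465 - 4*(190 - 1*30) = 465 - 4*(190 - 30) = 465 - 4*160 = 465 - 640 = -175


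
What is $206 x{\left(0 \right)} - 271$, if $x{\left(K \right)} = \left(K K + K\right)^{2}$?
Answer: $-271$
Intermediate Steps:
$x{\left(K \right)} = \left(K + K^{2}\right)^{2}$ ($x{\left(K \right)} = \left(K^{2} + K\right)^{2} = \left(K + K^{2}\right)^{2}$)
$206 x{\left(0 \right)} - 271 = 206 \cdot 0^{2} \left(1 + 0\right)^{2} - 271 = 206 \cdot 0 \cdot 1^{2} - 271 = 206 \cdot 0 \cdot 1 - 271 = 206 \cdot 0 - 271 = 0 - 271 = -271$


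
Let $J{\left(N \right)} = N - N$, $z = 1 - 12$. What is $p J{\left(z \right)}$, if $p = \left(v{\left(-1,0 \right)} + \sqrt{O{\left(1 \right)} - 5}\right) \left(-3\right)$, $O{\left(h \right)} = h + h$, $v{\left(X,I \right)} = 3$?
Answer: $0$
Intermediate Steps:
$z = -11$ ($z = 1 - 12 = -11$)
$O{\left(h \right)} = 2 h$
$J{\left(N \right)} = 0$
$p = -9 - 3 i \sqrt{3}$ ($p = \left(3 + \sqrt{2 \cdot 1 - 5}\right) \left(-3\right) = \left(3 + \sqrt{2 - 5}\right) \left(-3\right) = \left(3 + \sqrt{-3}\right) \left(-3\right) = \left(3 + i \sqrt{3}\right) \left(-3\right) = -9 - 3 i \sqrt{3} \approx -9.0 - 5.1962 i$)
$p J{\left(z \right)} = \left(-9 - 3 i \sqrt{3}\right) 0 = 0$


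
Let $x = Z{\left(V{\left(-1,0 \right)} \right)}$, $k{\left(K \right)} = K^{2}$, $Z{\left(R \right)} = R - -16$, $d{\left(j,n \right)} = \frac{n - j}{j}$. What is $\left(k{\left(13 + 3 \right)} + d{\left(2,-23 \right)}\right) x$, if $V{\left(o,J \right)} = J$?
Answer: $3896$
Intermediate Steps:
$d{\left(j,n \right)} = \frac{n - j}{j}$
$Z{\left(R \right)} = 16 + R$ ($Z{\left(R \right)} = R + 16 = 16 + R$)
$x = 16$ ($x = 16 + 0 = 16$)
$\left(k{\left(13 + 3 \right)} + d{\left(2,-23 \right)}\right) x = \left(\left(13 + 3\right)^{2} + \frac{-23 - 2}{2}\right) 16 = \left(16^{2} + \frac{-23 - 2}{2}\right) 16 = \left(256 + \frac{1}{2} \left(-25\right)\right) 16 = \left(256 - \frac{25}{2}\right) 16 = \frac{487}{2} \cdot 16 = 3896$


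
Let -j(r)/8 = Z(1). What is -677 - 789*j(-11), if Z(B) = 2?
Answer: 11947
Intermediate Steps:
j(r) = -16 (j(r) = -8*2 = -16)
-677 - 789*j(-11) = -677 - 789*(-16) = -677 + 12624 = 11947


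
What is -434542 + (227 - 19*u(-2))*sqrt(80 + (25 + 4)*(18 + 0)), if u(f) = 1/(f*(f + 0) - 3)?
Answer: -434542 + 208*sqrt(602) ≈ -4.2944e+5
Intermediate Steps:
u(f) = 1/(-3 + f**2) (u(f) = 1/(f*f - 3) = 1/(f**2 - 3) = 1/(-3 + f**2))
-434542 + (227 - 19*u(-2))*sqrt(80 + (25 + 4)*(18 + 0)) = -434542 + (227 - 19/(-3 + (-2)**2))*sqrt(80 + (25 + 4)*(18 + 0)) = -434542 + (227 - 19/(-3 + 4))*sqrt(80 + 29*18) = -434542 + (227 - 19/1)*sqrt(80 + 522) = -434542 + (227 - 19*1)*sqrt(602) = -434542 + (227 - 19)*sqrt(602) = -434542 + 208*sqrt(602)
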